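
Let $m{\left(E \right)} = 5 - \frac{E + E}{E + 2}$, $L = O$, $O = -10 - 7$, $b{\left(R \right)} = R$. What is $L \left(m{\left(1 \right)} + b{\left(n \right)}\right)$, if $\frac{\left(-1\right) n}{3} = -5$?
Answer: $- \frac{986}{3} \approx -328.67$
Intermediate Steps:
$n = 15$ ($n = \left(-3\right) \left(-5\right) = 15$)
$O = -17$
$L = -17$
$m{\left(E \right)} = 5 - \frac{2 E}{2 + E}$
$L \left(m{\left(1 \right)} + b{\left(n \right)}\right) = - 17 \left(\frac{10 + 3 \cdot 1}{2 + 1} + 15\right) = - 17 \left(\frac{10 + 3}{3} + 15\right) = - 17 \left(\frac{1}{3} \cdot 13 + 15\right) = - 17 \left(\frac{13}{3} + 15\right) = \left(-17\right) \frac{58}{3} = - \frac{986}{3}$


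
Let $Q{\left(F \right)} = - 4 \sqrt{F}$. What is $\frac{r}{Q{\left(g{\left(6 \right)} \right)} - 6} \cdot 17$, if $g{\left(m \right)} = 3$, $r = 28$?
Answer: $238 - \frac{476 \sqrt{3}}{3} \approx -36.819$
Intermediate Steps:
$\frac{r}{Q{\left(g{\left(6 \right)} \right)} - 6} \cdot 17 = \frac{1}{- 4 \sqrt{3} - 6} \cdot 28 \cdot 17 = \frac{1}{-6 - 4 \sqrt{3}} \cdot 28 \cdot 17 = \frac{28}{-6 - 4 \sqrt{3}} \cdot 17 = \frac{476}{-6 - 4 \sqrt{3}}$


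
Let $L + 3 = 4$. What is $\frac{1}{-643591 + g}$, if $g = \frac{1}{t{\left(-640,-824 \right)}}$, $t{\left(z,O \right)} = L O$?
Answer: $- \frac{824}{530318985} \approx -1.5538 \cdot 10^{-6}$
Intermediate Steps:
$L = 1$ ($L = -3 + 4 = 1$)
$t{\left(z,O \right)} = O$ ($t{\left(z,O \right)} = 1 O = O$)
$g = - \frac{1}{824}$ ($g = \frac{1}{-824} = - \frac{1}{824} \approx -0.0012136$)
$\frac{1}{-643591 + g} = \frac{1}{-643591 - \frac{1}{824}} = \frac{1}{- \frac{530318985}{824}} = - \frac{824}{530318985}$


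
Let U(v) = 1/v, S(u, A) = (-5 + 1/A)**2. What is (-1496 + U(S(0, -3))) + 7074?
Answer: 1427977/256 ≈ 5578.0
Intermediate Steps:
S(u, A) = (-5 + 1/A)**2
(-1496 + U(S(0, -3))) + 7074 = (-1496 + 1/((-1 + 5*(-3))**2/(-3)**2)) + 7074 = (-1496 + 1/((-1 - 15)**2/9)) + 7074 = (-1496 + 1/((1/9)*(-16)**2)) + 7074 = (-1496 + 1/((1/9)*256)) + 7074 = (-1496 + 1/(256/9)) + 7074 = (-1496 + 9/256) + 7074 = -382967/256 + 7074 = 1427977/256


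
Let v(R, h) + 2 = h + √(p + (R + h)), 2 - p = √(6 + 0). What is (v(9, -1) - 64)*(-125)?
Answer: 8375 - 125*√(10 - √6) ≈ 8031.5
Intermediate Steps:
p = 2 - √6 (p = 2 - √(6 + 0) = 2 - √6 ≈ -0.44949)
v(R, h) = -2 + h + √(2 + R + h - √6) (v(R, h) = -2 + (h + √((2 - √6) + (R + h))) = -2 + (h + √(2 + R + h - √6)) = -2 + h + √(2 + R + h - √6))
(v(9, -1) - 64)*(-125) = ((-2 - 1 + √(2 + 9 - 1 - √6)) - 64)*(-125) = ((-2 - 1 + √(10 - √6)) - 64)*(-125) = ((-3 + √(10 - √6)) - 64)*(-125) = (-67 + √(10 - √6))*(-125) = 8375 - 125*√(10 - √6)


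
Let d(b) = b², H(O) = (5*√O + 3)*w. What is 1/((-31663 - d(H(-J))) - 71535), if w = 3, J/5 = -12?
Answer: -116779/13632960841 + 540*√15/13632960841 ≈ -8.4125e-6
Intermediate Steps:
J = -60 (J = 5*(-12) = -60)
H(O) = 9 + 15*√O (H(O) = (5*√O + 3)*3 = (3 + 5*√O)*3 = 9 + 15*√O)
1/((-31663 - d(H(-J))) - 71535) = 1/((-31663 - (9 + 15*√(-1*(-60)))²) - 71535) = 1/((-31663 - (9 + 15*√60)²) - 71535) = 1/((-31663 - (9 + 15*(2*√15))²) - 71535) = 1/((-31663 - (9 + 30*√15)²) - 71535) = 1/(-103198 - (9 + 30*√15)²)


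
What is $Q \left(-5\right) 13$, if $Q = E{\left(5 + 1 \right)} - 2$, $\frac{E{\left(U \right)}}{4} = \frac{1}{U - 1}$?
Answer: $78$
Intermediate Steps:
$E{\left(U \right)} = \frac{4}{-1 + U}$ ($E{\left(U \right)} = \frac{4}{U - 1} = \frac{4}{-1 + U}$)
$Q = - \frac{6}{5}$ ($Q = \frac{4}{-1 + \left(5 + 1\right)} - 2 = \frac{4}{-1 + 6} - 2 = \frac{4}{5} - 2 = - \frac{6}{5} \approx -1.2$)
$Q \left(-5\right) 13 = \left(- \frac{6}{5}\right) \left(-5\right) 13 = 6 \cdot 13 = 78$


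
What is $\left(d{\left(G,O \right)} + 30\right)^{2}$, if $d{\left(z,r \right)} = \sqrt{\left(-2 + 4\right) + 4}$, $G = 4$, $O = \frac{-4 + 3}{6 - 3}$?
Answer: $\left(30 + \sqrt{6}\right)^{2} \approx 1053.0$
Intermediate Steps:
$O = - \frac{1}{3} \approx -0.33333$
$d{\left(z,r \right)} = \sqrt{6}$ ($d{\left(z,r \right)} = \sqrt{2 + 4} = \sqrt{6}$)
$\left(d{\left(G,O \right)} + 30\right)^{2} = \left(\sqrt{6} + 30\right)^{2} = \left(30 + \sqrt{6}\right)^{2}$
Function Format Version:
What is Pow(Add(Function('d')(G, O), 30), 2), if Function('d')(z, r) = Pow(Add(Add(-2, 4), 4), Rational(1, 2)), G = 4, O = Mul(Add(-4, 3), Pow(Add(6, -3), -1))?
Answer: Pow(Add(30, Pow(6, Rational(1, 2))), 2) ≈ 1053.0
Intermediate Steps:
O = Rational(-1, 3) (O = Mul(-1, Pow(3, -1)) = Mul(-1, Rational(1, 3)) = Rational(-1, 3) ≈ -0.33333)
Function('d')(z, r) = Pow(6, Rational(1, 2)) (Function('d')(z, r) = Pow(Add(2, 4), Rational(1, 2)) = Pow(6, Rational(1, 2)))
Pow(Add(Function('d')(G, O), 30), 2) = Pow(Add(Pow(6, Rational(1, 2)), 30), 2) = Pow(Add(30, Pow(6, Rational(1, 2))), 2)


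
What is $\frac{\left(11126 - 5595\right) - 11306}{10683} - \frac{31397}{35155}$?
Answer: $- \frac{179478092}{125186955} \approx -1.4337$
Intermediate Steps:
$\frac{\left(11126 - 5595\right) - 11306}{10683} - \frac{31397}{35155} = \left(5531 - 11306\right) \frac{1}{10683} - \frac{31397}{35155} = \left(-5775\right) \frac{1}{10683} - \frac{31397}{35155} = - \frac{1925}{3561} - \frac{31397}{35155} = - \frac{179478092}{125186955}$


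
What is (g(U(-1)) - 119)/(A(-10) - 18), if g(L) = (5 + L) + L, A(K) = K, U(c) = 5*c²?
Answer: 26/7 ≈ 3.7143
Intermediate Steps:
g(L) = 5 + 2*L
(g(U(-1)) - 119)/(A(-10) - 18) = ((5 + 2*(5*(-1)²)) - 119)/(-10 - 18) = ((5 + 2*(5*1)) - 119)/(-28) = -((5 + 2*5) - 119)/28 = -((5 + 10) - 119)/28 = -(15 - 119)/28 = -1/28*(-104) = 26/7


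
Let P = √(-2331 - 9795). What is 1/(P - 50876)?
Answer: -25438/1294189751 - I*√12126/2588379502 ≈ -1.9656e-5 - 4.2543e-8*I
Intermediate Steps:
P = I*√12126 (P = √(-12126) = I*√12126 ≈ 110.12*I)
1/(P - 50876) = 1/(I*√12126 - 50876) = 1/(-50876 + I*√12126)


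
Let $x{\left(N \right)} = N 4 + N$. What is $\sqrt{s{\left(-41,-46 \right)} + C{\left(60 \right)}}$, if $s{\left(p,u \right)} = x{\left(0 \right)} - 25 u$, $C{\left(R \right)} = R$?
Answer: $11 \sqrt{10} \approx 34.785$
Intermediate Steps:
$x{\left(N \right)} = 5 N$ ($x{\left(N \right)} = 4 N + N = 5 N$)
$s{\left(p,u \right)} = - 25 u$ ($s{\left(p,u \right)} = 5 \cdot 0 - 25 u = 0 - 25 u = - 25 u$)
$\sqrt{s{\left(-41,-46 \right)} + C{\left(60 \right)}} = \sqrt{\left(-25\right) \left(-46\right) + 60} = \sqrt{1150 + 60} = \sqrt{1210} = 11 \sqrt{10}$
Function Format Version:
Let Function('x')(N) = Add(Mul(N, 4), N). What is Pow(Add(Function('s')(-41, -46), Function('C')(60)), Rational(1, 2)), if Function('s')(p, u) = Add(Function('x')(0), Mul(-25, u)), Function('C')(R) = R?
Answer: Mul(11, Pow(10, Rational(1, 2))) ≈ 34.785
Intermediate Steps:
Function('x')(N) = Mul(5, N) (Function('x')(N) = Add(Mul(4, N), N) = Mul(5, N))
Function('s')(p, u) = Mul(-25, u) (Function('s')(p, u) = Add(Mul(5, 0), Mul(-25, u)) = Add(0, Mul(-25, u)) = Mul(-25, u))
Pow(Add(Function('s')(-41, -46), Function('C')(60)), Rational(1, 2)) = Pow(Add(Mul(-25, -46), 60), Rational(1, 2)) = Pow(Add(1150, 60), Rational(1, 2)) = Pow(1210, Rational(1, 2)) = Mul(11, Pow(10, Rational(1, 2)))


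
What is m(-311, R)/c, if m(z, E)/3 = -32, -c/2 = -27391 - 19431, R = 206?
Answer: -24/23411 ≈ -0.0010252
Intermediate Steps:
c = 93644 (c = -2*(-27391 - 19431) = -2*(-46822) = 93644)
m(z, E) = -96 (m(z, E) = 3*(-32) = -96)
m(-311, R)/c = -96/93644 = -96*1/93644 = -24/23411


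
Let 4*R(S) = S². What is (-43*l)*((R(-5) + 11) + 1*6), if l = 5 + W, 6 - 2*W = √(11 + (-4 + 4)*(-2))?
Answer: -7998 + 3999*√11/8 ≈ -6340.1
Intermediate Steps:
R(S) = S²/4
W = 3 - √11/2 (W = 3 - √(11 + (-4 + 4)*(-2))/2 = 3 - √(11 + 0*(-2))/2 = 3 - √(11 + 0)/2 = 3 - √11/2 ≈ 1.3417)
l = 8 - √11/2 (l = 5 + (3 - √11/2) = 8 - √11/2 ≈ 6.3417)
(-43*l)*((R(-5) + 11) + 1*6) = (-43*(8 - √11/2))*(((¼)*(-5)² + 11) + 1*6) = (-344 + 43*√11/2)*(((¼)*25 + 11) + 6) = (-344 + 43*√11/2)*((25/4 + 11) + 6) = (-344 + 43*√11/2)*(69/4 + 6) = (-344 + 43*√11/2)*(93/4) = -7998 + 3999*√11/8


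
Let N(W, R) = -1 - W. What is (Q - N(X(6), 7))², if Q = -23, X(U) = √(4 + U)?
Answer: (22 - √10)² ≈ 354.86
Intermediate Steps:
(Q - N(X(6), 7))² = (-23 - (-1 - √(4 + 6)))² = (-23 - (-1 - √10))² = (-23 + (1 + √10))² = (-22 + √10)²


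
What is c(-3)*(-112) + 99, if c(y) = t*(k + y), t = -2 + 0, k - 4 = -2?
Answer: -125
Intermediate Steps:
k = 2 (k = 4 - 2 = 2)
t = -2
c(y) = -4 - 2*y (c(y) = -2*(2 + y) = -4 - 2*y)
c(-3)*(-112) + 99 = (-4 - 2*(-3))*(-112) + 99 = (-4 + 6)*(-112) + 99 = 2*(-112) + 99 = -224 + 99 = -125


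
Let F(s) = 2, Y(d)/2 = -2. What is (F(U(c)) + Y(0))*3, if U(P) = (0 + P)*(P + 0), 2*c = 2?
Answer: -6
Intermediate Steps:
c = 1 (c = (½)*2 = 1)
Y(d) = -4 (Y(d) = 2*(-2) = -4)
U(P) = P² (U(P) = P*P = P²)
(F(U(c)) + Y(0))*3 = (2 - 4)*3 = -2*3 = -6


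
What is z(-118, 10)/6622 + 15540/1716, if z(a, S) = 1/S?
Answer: 7795913/860860 ≈ 9.0560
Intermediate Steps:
z(-118, 10)/6622 + 15540/1716 = 1/(10*6622) + 15540/1716 = (⅒)*(1/6622) + 15540*(1/1716) = 1/66220 + 1295/143 = 7795913/860860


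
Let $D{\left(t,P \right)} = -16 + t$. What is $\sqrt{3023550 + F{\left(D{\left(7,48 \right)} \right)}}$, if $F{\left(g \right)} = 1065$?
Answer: $\sqrt{3024615} \approx 1739.1$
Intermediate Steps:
$\sqrt{3023550 + F{\left(D{\left(7,48 \right)} \right)}} = \sqrt{3023550 + 1065} = \sqrt{3024615}$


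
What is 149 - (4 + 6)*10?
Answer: 49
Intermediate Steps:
149 - (4 + 6)*10 = 149 - 10*10 = 149 - 1*100 = 149 - 100 = 49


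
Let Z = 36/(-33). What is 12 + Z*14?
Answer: -36/11 ≈ -3.2727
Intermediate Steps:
Z = -12/11 (Z = 36*(-1/33) = -12/11 ≈ -1.0909)
12 + Z*14 = 12 - 12/11*14 = 12 - 168/11 = -36/11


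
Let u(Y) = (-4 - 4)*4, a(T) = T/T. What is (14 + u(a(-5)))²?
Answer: 324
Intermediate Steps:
a(T) = 1
u(Y) = -32 (u(Y) = -8*4 = -32)
(14 + u(a(-5)))² = (14 - 32)² = (-18)² = 324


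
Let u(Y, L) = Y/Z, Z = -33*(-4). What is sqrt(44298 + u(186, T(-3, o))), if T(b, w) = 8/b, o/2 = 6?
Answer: sqrt(21440914)/22 ≈ 210.47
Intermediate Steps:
o = 12 (o = 2*6 = 12)
Z = 132
u(Y, L) = Y/132
sqrt(44298 + u(186, T(-3, o))) = sqrt(44298 + (1/132)*186) = sqrt(44298 + 31/22) = sqrt(974587/22) = sqrt(21440914)/22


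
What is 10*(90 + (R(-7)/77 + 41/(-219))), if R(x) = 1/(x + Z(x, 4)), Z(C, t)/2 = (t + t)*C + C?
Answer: 2014300100/2242779 ≈ 898.13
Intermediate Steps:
Z(C, t) = 2*C + 4*C*t (Z(C, t) = 2*((t + t)*C + C) = 2*((2*t)*C + C) = 2*(2*C*t + C) = 2*(C + 2*C*t) = 2*C + 4*C*t)
R(x) = 1/(19*x) (R(x) = 1/(x + 2*x*(1 + 2*4)) = 1/(x + 2*x*(1 + 8)) = 1/(x + 2*x*9) = 1/(x + 18*x) = 1/(19*x))
10*(90 + (R(-7)/77 + 41/(-219))) = 10*(90 + (((1/19)/(-7))/77 + 41/(-219))) = 10*(90 + (((1/19)*(-⅐))*(1/77) + 41*(-1/219))) = 10*(90 + (-1/133*1/77 - 41/219)) = 10*(90 + (-1/10241 - 41/219)) = 10*(90 - 420100/2242779) = 10*(201430010/2242779) = 2014300100/2242779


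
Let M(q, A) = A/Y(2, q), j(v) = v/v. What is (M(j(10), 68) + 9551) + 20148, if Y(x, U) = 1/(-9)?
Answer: 29087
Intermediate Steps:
Y(x, U) = -⅑
j(v) = 1
M(q, A) = -9*A (M(q, A) = A/(-⅑) = A*(-9) = -9*A)
(M(j(10), 68) + 9551) + 20148 = (-9*68 + 9551) + 20148 = (-612 + 9551) + 20148 = 8939 + 20148 = 29087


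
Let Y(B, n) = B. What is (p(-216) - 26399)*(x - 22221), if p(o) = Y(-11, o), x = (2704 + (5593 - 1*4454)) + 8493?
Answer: 261062850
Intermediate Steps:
x = 12336 (x = (2704 + (5593 - 4454)) + 8493 = (2704 + 1139) + 8493 = 3843 + 8493 = 12336)
p(o) = -11
(p(-216) - 26399)*(x - 22221) = (-11 - 26399)*(12336 - 22221) = -26410*(-9885) = 261062850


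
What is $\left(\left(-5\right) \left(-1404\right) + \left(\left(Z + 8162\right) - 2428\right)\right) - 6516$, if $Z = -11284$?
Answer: $-5046$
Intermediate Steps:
$\left(\left(-5\right) \left(-1404\right) + \left(\left(Z + 8162\right) - 2428\right)\right) - 6516 = \left(\left(-5\right) \left(-1404\right) + \left(\left(-11284 + 8162\right) - 2428\right)\right) - 6516 = \left(7020 - 5550\right) - 6516 = 1470 - 6516 = -5046$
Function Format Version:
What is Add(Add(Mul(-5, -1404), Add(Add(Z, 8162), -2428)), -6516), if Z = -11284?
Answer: -5046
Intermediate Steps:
Add(Add(Mul(-5, -1404), Add(Add(Z, 8162), -2428)), -6516) = Add(Add(Mul(-5, -1404), Add(Add(-11284, 8162), -2428)), -6516) = Add(Add(7020, Add(-3122, -2428)), -6516) = Add(Add(7020, -5550), -6516) = Add(1470, -6516) = -5046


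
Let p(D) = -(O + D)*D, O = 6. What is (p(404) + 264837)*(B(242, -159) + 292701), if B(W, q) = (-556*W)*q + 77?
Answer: 2151240303562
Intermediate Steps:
p(D) = -D*(6 + D) (p(D) = -(6 + D)*D = -D*(6 + D))
B(W, q) = 77 - 556*W*q (B(W, q) = -556*W*q + 77 = 77 - 556*W*q)
(p(404) + 264837)*(B(242, -159) + 292701) = (-1*404*(6 + 404) + 264837)*((77 - 556*242*(-159)) + 292701) = (-1*404*410 + 264837)*((77 + 21393768) + 292701) = (-165640 + 264837)*(21393845 + 292701) = 99197*21686546 = 2151240303562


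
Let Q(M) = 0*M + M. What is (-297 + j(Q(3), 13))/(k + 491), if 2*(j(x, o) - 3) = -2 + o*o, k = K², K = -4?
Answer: -421/1014 ≈ -0.41519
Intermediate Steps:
Q(M) = M (Q(M) = 0 + M = M)
k = 16 (k = (-4)² = 16)
j(x, o) = 2 + o²/2 (j(x, o) = 3 + (-2 + o*o)/2 = 3 + (-2 + o²)/2 = 3 + (-1 + o²/2) = 2 + o²/2)
(-297 + j(Q(3), 13))/(k + 491) = (-297 + (2 + (½)*13²))/(16 + 491) = (-297 + (2 + (½)*169))/507 = (-297 + (2 + 169/2))*(1/507) = (-297 + 173/2)*(1/507) = -421/2*1/507 = -421/1014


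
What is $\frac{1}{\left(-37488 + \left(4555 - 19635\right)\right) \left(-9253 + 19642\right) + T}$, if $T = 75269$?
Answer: $- \frac{1}{546053683} \approx -1.8313 \cdot 10^{-9}$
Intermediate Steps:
$\frac{1}{\left(-37488 + \left(4555 - 19635\right)\right) \left(-9253 + 19642\right) + T} = \frac{1}{\left(-37488 + \left(4555 - 19635\right)\right) \left(-9253 + 19642\right) + 75269} = \frac{1}{\left(-37488 - 15080\right) 10389 + 75269} = \frac{1}{\left(-52568\right) 10389 + 75269} = \frac{1}{-546128952 + 75269} = \frac{1}{-546053683} = - \frac{1}{546053683}$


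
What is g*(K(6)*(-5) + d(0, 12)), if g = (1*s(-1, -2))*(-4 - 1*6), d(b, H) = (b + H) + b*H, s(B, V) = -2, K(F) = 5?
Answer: -260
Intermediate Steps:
d(b, H) = H + b + H*b (d(b, H) = (H + b) + H*b = H + b + H*b)
g = 20 (g = (1*(-2))*(-4 - 1*6) = -2*(-4 - 6) = -2*(-10) = 20)
g*(K(6)*(-5) + d(0, 12)) = 20*(5*(-5) + (12 + 0 + 12*0)) = 20*(-25 + (12 + 0 + 0)) = 20*(-25 + 12) = 20*(-13) = -260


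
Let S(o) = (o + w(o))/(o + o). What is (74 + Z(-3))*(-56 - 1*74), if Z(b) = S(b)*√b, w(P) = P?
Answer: -9620 - 130*I*√3 ≈ -9620.0 - 225.17*I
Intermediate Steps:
S(o) = 1 (S(o) = (o + o)/(o + o) = (2*o)/((2*o)) = (2*o)*(1/(2*o)) = 1)
Z(b) = √b (Z(b) = 1*√b = √b)
(74 + Z(-3))*(-56 - 1*74) = (74 + √(-3))*(-56 - 1*74) = (74 + I*√3)*(-56 - 74) = (74 + I*√3)*(-130) = -9620 - 130*I*√3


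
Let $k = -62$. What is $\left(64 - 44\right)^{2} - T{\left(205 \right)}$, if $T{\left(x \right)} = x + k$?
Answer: $257$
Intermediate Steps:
$T{\left(x \right)} = -62 + x$ ($T{\left(x \right)} = x - 62 = -62 + x$)
$\left(64 - 44\right)^{2} - T{\left(205 \right)} = \left(64 - 44\right)^{2} - \left(-62 + 205\right) = 20^{2} - 143 = 400 - 143 = 257$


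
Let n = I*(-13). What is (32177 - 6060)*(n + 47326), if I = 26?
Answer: 1227185596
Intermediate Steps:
n = -338 (n = 26*(-13) = -338)
(32177 - 6060)*(n + 47326) = (32177 - 6060)*(-338 + 47326) = 26117*46988 = 1227185596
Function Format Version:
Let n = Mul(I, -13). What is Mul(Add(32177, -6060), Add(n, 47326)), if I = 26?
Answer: 1227185596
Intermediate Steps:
n = -338 (n = Mul(26, -13) = -338)
Mul(Add(32177, -6060), Add(n, 47326)) = Mul(Add(32177, -6060), Add(-338, 47326)) = Mul(26117, 46988) = 1227185596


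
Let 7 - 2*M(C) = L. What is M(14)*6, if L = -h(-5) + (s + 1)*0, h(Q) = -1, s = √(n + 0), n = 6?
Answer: 18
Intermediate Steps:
s = √6 (s = √(6 + 0) = √6 ≈ 2.4495)
L = 1 (L = -1*(-1) + (√6 + 1)*0 = 1 + (1 + √6)*0 = 1 + 0 = 1)
M(C) = 3 (M(C) = 7/2 - ½*1 = 7/2 - ½ = 3)
M(14)*6 = 3*6 = 18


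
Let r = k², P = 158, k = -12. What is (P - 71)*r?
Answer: 12528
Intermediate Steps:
r = 144 (r = (-12)² = 144)
(P - 71)*r = (158 - 71)*144 = 87*144 = 12528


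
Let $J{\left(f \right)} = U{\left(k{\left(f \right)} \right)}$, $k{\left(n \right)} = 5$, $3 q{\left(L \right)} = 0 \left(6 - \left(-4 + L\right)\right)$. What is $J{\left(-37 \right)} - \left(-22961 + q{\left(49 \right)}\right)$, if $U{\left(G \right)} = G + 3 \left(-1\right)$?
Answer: $22963$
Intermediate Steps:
$q{\left(L \right)} = 0$ ($q{\left(L \right)} = \frac{0 \left(6 - \left(-4 + L\right)\right)}{3} = \frac{0 \left(10 - L\right)}{3} = \frac{1}{3} \cdot 0 = 0$)
$U{\left(G \right)} = -3 + G$ ($U{\left(G \right)} = G - 3 = -3 + G$)
$J{\left(f \right)} = 2$ ($J{\left(f \right)} = -3 + 5 = 2$)
$J{\left(-37 \right)} - \left(-22961 + q{\left(49 \right)}\right) = 2 + \left(22961 - 0\right) = 2 + \left(22961 + 0\right) = 2 + 22961 = 22963$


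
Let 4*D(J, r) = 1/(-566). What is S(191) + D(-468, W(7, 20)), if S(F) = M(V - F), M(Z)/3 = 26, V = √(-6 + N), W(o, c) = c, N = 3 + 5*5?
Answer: 176591/2264 ≈ 78.000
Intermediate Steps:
N = 28 (N = 3 + 25 = 28)
V = √22 (V = √(-6 + 28) = √22 ≈ 4.6904)
D(J, r) = -1/2264 (D(J, r) = (¼)/(-566) = (¼)*(-1/566) = -1/2264)
M(Z) = 78 (M(Z) = 3*26 = 78)
S(F) = 78
S(191) + D(-468, W(7, 20)) = 78 - 1/2264 = 176591/2264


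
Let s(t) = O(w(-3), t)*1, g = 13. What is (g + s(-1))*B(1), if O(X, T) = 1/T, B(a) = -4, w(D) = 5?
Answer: -48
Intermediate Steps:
s(t) = 1/t
(g + s(-1))*B(1) = (13 + 1/(-1))*(-4) = (13 - 1)*(-4) = 12*(-4) = -48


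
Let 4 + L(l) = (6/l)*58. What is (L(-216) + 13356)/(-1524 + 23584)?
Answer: 240307/397080 ≈ 0.60519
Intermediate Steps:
L(l) = -4 + 348/l (L(l) = -4 + (6/l)*58 = -4 + 348/l)
(L(-216) + 13356)/(-1524 + 23584) = ((-4 + 348/(-216)) + 13356)/(-1524 + 23584) = ((-4 + 348*(-1/216)) + 13356)/22060 = ((-4 - 29/18) + 13356)*(1/22060) = (-101/18 + 13356)*(1/22060) = (240307/18)*(1/22060) = 240307/397080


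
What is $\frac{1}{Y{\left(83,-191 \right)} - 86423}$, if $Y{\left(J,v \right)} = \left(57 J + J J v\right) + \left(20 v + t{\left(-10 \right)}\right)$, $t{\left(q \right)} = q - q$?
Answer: $- \frac{1}{1401311} \approx -7.1362 \cdot 10^{-7}$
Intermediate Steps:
$t{\left(q \right)} = 0$
$Y{\left(J,v \right)} = 20 v + 57 J + v J^{2}$ ($Y{\left(J,v \right)} = \left(57 J + J J v\right) + \left(20 v + 0\right) = \left(57 J + J^{2} v\right) + 20 v = \left(57 J + v J^{2}\right) + 20 v = 20 v + 57 J + v J^{2}$)
$\frac{1}{Y{\left(83,-191 \right)} - 86423} = \frac{1}{\left(20 \left(-191\right) + 57 \cdot 83 - 191 \cdot 83^{2}\right) - 86423} = \frac{1}{\left(-3820 + 4731 - 1315799\right) - 86423} = \frac{1}{-1314888 - 86423} = \frac{1}{-1401311} = - \frac{1}{1401311}$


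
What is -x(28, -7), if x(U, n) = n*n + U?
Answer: -77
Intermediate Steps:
x(U, n) = U + n² (x(U, n) = n² + U = U + n²)
-x(28, -7) = -(28 + (-7)²) = -(28 + 49) = -1*77 = -77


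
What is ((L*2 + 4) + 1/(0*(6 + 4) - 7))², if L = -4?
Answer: 841/49 ≈ 17.163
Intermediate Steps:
((L*2 + 4) + 1/(0*(6 + 4) - 7))² = ((-4*2 + 4) + 1/(0*(6 + 4) - 7))² = ((-8 + 4) + 1/(0*10 - 7))² = (-4 + 1/(0 - 7))² = (-4 + 1/(-7))² = (-4 - ⅐)² = (-29/7)² = 841/49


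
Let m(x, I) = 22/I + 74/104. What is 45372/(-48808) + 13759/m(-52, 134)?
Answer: 584884808419/37228302 ≈ 15711.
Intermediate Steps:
m(x, I) = 37/52 + 22/I (m(x, I) = 22/I + 74*(1/104) = 22/I + 37/52 = 37/52 + 22/I)
45372/(-48808) + 13759/m(-52, 134) = 45372/(-48808) + 13759/(37/52 + 22/134) = 45372*(-1/48808) + 13759/(37/52 + 22*(1/134)) = -11343/12202 + 13759/(37/52 + 11/67) = -11343/12202 + 13759/(3051/3484) = -11343/12202 + 13759*(3484/3051) = -11343/12202 + 47936356/3051 = 584884808419/37228302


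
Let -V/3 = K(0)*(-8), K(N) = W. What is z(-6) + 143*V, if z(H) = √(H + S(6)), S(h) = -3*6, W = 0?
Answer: 2*I*√6 ≈ 4.899*I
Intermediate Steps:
K(N) = 0
S(h) = -18
z(H) = √(-18 + H) (z(H) = √(H - 18) = √(-18 + H))
V = 0 (V = -0*(-8) = -3*0 = 0)
z(-6) + 143*V = √(-18 - 6) + 143*0 = √(-24) + 0 = 2*I*√6 + 0 = 2*I*√6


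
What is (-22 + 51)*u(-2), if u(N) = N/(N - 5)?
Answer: 58/7 ≈ 8.2857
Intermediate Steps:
u(N) = N/(-5 + N)
(-22 + 51)*u(-2) = (-22 + 51)*(-2/(-5 - 2)) = 29*(-2/(-7)) = 29*(-2*(-1/7)) = 29*(2/7) = 58/7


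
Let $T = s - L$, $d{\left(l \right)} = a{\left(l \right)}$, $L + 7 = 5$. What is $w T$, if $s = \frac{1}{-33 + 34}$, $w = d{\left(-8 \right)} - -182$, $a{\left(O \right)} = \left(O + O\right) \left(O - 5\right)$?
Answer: $1170$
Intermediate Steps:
$a{\left(O \right)} = 2 O \left(-5 + O\right)$
$L = -2$ ($L = -7 + 5 = -2$)
$d{\left(l \right)} = 2 l \left(-5 + l\right)$
$w = 390$ ($w = 2 \left(-8\right) \left(-5 - 8\right) - -182 = 2 \left(-8\right) \left(-13\right) + 182 = 208 + 182 = 390$)
$s = 1$ ($s = 1^{-1} = 1$)
$T = 3$ ($T = 1 - -2 = 1 + 2 = 3$)
$w T = 390 \cdot 3 = 1170$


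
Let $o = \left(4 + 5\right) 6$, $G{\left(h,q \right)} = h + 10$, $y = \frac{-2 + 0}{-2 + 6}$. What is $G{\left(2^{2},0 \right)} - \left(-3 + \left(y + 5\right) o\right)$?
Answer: $-226$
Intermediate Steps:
$y = - \frac{1}{2}$ ($y = - \frac{2}{4} = \left(-2\right) \frac{1}{4} = - \frac{1}{2} \approx -0.5$)
$G{\left(h,q \right)} = 10 + h$
$o = 54$ ($o = 9 \cdot 6 = 54$)
$G{\left(2^{2},0 \right)} - \left(-3 + \left(y + 5\right) o\right) = \left(10 + 2^{2}\right) - \left(-3 + \left(- \frac{1}{2} + 5\right) 54\right) = \left(10 + 4\right) - \left(-3 + \frac{9}{2} \cdot 54\right) = 14 - \left(-3 + 243\right) = 14 - 240 = -226$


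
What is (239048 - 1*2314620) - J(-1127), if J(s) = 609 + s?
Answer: -2075054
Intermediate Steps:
(239048 - 1*2314620) - J(-1127) = (239048 - 1*2314620) - (609 - 1127) = (239048 - 2314620) - 1*(-518) = -2075572 + 518 = -2075054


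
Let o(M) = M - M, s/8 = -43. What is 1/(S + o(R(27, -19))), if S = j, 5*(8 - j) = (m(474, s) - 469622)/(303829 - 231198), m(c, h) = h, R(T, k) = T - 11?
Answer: 363155/3375206 ≈ 0.10759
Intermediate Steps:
s = -344 (s = 8*(-43) = -344)
R(T, k) = -11 + T
o(M) = 0
j = 3375206/363155 (j = 8 - (-344 - 469622)/(5*(303829 - 231198)) = 8 - (-469966)/(5*72631) = 8 - ⅕*(-469966/72631) = 8 + 469966/363155 = 3375206/363155 ≈ 9.2941)
S = 3375206/363155 ≈ 9.2941
1/(S + o(R(27, -19))) = 1/(3375206/363155 + 0) = 1/(3375206/363155) = 363155/3375206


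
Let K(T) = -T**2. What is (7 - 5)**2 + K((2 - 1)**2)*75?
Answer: -71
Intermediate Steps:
(7 - 5)**2 + K((2 - 1)**2)*75 = (7 - 5)**2 - ((2 - 1)**2)**2*75 = 2**2 - (1**2)**2*75 = 4 - 1*1**2*75 = 4 - 1*1*75 = 4 - 1*75 = 4 - 75 = -71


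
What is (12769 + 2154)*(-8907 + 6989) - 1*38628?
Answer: -28660942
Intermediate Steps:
(12769 + 2154)*(-8907 + 6989) - 1*38628 = 14923*(-1918) - 38628 = -28622314 - 38628 = -28660942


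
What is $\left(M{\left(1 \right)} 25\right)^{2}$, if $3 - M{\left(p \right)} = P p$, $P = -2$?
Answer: $15625$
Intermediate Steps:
$M{\left(p \right)} = 3 + 2 p$ ($M{\left(p \right)} = 3 - - 2 p = 3 + 2 p$)
$\left(M{\left(1 \right)} 25\right)^{2} = \left(\left(3 + 2 \cdot 1\right) 25\right)^{2} = \left(\left(3 + 2\right) 25\right)^{2} = \left(5 \cdot 25\right)^{2} = 125^{2} = 15625$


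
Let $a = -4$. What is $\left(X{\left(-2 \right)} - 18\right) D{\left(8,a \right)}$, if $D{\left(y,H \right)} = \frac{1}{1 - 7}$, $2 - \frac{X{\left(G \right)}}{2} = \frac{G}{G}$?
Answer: $\frac{8}{3} \approx 2.6667$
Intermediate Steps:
$X{\left(G \right)} = 2$ ($X{\left(G \right)} = 4 - 2 \frac{G}{G} = 4 - 2 = 2$)
$D{\left(y,H \right)} = - \frac{1}{6}$ ($D{\left(y,H \right)} = \frac{1}{-6} = - \frac{1}{6}$)
$\left(X{\left(-2 \right)} - 18\right) D{\left(8,a \right)} = \left(2 - 18\right) \left(- \frac{1}{6}\right) = \left(-16\right) \left(- \frac{1}{6}\right) = \frac{8}{3}$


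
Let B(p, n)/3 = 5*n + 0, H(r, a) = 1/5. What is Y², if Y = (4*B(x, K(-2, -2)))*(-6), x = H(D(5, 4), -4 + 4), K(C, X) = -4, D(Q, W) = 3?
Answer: 2073600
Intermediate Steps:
H(r, a) = ⅕
x = ⅕ ≈ 0.20000
B(p, n) = 15*n (B(p, n) = 3*(5*n + 0) = 3*(5*n) = 15*n)
Y = 1440 (Y = (4*(15*(-4)))*(-6) = (4*(-60))*(-6) = -240*(-6) = 1440)
Y² = 1440² = 2073600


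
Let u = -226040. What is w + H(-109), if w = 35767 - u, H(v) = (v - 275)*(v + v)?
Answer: 345519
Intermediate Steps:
H(v) = 2*v*(-275 + v) (H(v) = (-275 + v)*(2*v) = 2*v*(-275 + v))
w = 261807 (w = 35767 - 1*(-226040) = 35767 + 226040 = 261807)
w + H(-109) = 261807 + 2*(-109)*(-275 - 109) = 261807 + 2*(-109)*(-384) = 261807 + 83712 = 345519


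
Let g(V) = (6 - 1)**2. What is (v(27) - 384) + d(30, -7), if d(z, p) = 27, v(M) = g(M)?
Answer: -332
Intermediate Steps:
g(V) = 25 (g(V) = 5**2 = 25)
v(M) = 25
(v(27) - 384) + d(30, -7) = (25 - 384) + 27 = -359 + 27 = -332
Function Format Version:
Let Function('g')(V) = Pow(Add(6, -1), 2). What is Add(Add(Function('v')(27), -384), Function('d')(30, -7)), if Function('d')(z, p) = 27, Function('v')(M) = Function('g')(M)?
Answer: -332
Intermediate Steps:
Function('g')(V) = 25 (Function('g')(V) = Pow(5, 2) = 25)
Function('v')(M) = 25
Add(Add(Function('v')(27), -384), Function('d')(30, -7)) = Add(Add(25, -384), 27) = Add(-359, 27) = -332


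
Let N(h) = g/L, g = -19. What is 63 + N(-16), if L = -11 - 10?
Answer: 1342/21 ≈ 63.905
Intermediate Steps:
L = -21
N(h) = 19/21 (N(h) = -19/(-21) = -19*(-1/21) = 19/21)
63 + N(-16) = 63 + 19/21 = 1342/21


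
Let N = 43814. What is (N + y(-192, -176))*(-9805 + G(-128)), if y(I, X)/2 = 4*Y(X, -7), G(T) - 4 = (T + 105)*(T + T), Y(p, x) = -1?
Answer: -171412878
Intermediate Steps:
G(T) = 4 + 2*T*(105 + T) (G(T) = 4 + (T + 105)*(T + T) = 4 + (105 + T)*(2*T) = 4 + 2*T*(105 + T))
y(I, X) = -8 (y(I, X) = 2*(4*(-1)) = 2*(-4) = -8)
(N + y(-192, -176))*(-9805 + G(-128)) = (43814 - 8)*(-9805 + (4 + 2*(-128)**2 + 210*(-128))) = 43806*(-9805 + (4 + 2*16384 - 26880)) = 43806*(-9805 + (4 + 32768 - 26880)) = 43806*(-9805 + 5892) = 43806*(-3913) = -171412878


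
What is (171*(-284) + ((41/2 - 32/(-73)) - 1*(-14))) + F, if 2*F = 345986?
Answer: 18171735/146 ≈ 1.2446e+5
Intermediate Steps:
F = 172993 (F = (1/2)*345986 = 172993)
(171*(-284) + ((41/2 - 32/(-73)) - 1*(-14))) + F = (171*(-284) + ((41/2 - 32/(-73)) - 1*(-14))) + 172993 = (-48564 + ((41*(1/2) - 32*(-1/73)) + 14)) + 172993 = (-48564 + ((41/2 + 32/73) + 14)) + 172993 = (-48564 + (3057/146 + 14)) + 172993 = (-48564 + 5101/146) + 172993 = -7085243/146 + 172993 = 18171735/146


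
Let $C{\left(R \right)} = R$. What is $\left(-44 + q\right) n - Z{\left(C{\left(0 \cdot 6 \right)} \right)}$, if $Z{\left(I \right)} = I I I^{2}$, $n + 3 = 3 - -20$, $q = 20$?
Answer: $-480$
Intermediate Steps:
$n = 20$ ($n = -3 + \left(3 - -20\right) = -3 + \left(3 + 20\right) = -3 + 23 = 20$)
$Z{\left(I \right)} = I^{4}$ ($Z{\left(I \right)} = I I^{3} = I^{4}$)
$\left(-44 + q\right) n - Z{\left(C{\left(0 \cdot 6 \right)} \right)} = \left(-44 + 20\right) 20 - \left(0 \cdot 6\right)^{4} = \left(-24\right) 20 - 0^{4} = -480 - 0 = -480 + 0 = -480$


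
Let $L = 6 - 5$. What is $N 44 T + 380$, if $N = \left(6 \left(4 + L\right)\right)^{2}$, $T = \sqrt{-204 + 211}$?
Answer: $380 + 39600 \sqrt{7} \approx 1.0515 \cdot 10^{5}$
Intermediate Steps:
$L = 1$ ($L = 6 - 5 = 1$)
$T = \sqrt{7} \approx 2.6458$
$N = 900$ ($N = \left(6 \left(4 + 1\right)\right)^{2} = \left(6 \cdot 5\right)^{2} = 30^{2} = 900$)
$N 44 T + 380 = 900 \cdot 44 \sqrt{7} + 380 = 39600 \sqrt{7} + 380 = 380 + 39600 \sqrt{7}$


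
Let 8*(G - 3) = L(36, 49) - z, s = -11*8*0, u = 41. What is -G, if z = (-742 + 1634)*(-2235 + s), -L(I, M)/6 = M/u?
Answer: -40869555/164 ≈ -2.4920e+5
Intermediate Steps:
L(I, M) = -6*M/41
s = 0 (s = -88*0 = 0)
z = -1993620 (z = (-742 + 1634)*(-2235 + 0) = 892*(-2235) = -1993620)
G = 40869555/164 (G = 3 + (-6/41*49 - 1*(-1993620))/8 = 3 + (-294/41 + 1993620)/8 = 3 + (⅛)*(81738126/41) = 3 + 40869063/164 = 40869555/164 ≈ 2.4920e+5)
-G = -1*40869555/164 = -40869555/164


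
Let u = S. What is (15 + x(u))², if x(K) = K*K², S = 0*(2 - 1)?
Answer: 225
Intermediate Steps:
S = 0 (S = 0*1 = 0)
u = 0
x(K) = K³
(15 + x(u))² = (15 + 0³)² = (15 + 0)² = 15² = 225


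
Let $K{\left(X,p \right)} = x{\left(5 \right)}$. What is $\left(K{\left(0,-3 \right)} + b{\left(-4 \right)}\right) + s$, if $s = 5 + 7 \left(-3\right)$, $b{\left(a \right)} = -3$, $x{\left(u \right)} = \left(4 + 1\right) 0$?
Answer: $-19$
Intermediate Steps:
$x{\left(u \right)} = 0$ ($x{\left(u \right)} = 5 \cdot 0 = 0$)
$K{\left(X,p \right)} = 0$
$s = -16$ ($s = 5 - 21 = -16$)
$\left(K{\left(0,-3 \right)} + b{\left(-4 \right)}\right) + s = \left(0 - 3\right) - 16 = -3 - 16 = -19$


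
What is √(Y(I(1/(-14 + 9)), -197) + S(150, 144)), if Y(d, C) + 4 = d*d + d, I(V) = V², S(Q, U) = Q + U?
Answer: 2*√45319/25 ≈ 17.031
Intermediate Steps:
Y(d, C) = -4 + d + d² (Y(d, C) = -4 + (d*d + d) = -4 + (d² + d) = -4 + (d + d²) = -4 + d + d²)
√(Y(I(1/(-14 + 9)), -197) + S(150, 144)) = √((-4 + (1/(-14 + 9))² + ((1/(-14 + 9))²)²) + (150 + 144)) = √((-4 + (1/(-5))² + ((1/(-5))²)²) + 294) = √((-4 + (-⅕)² + ((-⅕)²)²) + 294) = √((-4 + 1/25 + (1/25)²) + 294) = √((-4 + 1/25 + 1/625) + 294) = √(-2474/625 + 294) = √(181276/625) = 2*√45319/25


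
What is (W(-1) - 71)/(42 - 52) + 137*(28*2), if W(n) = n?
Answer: 38396/5 ≈ 7679.2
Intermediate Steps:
(W(-1) - 71)/(42 - 52) + 137*(28*2) = (-1 - 71)/(42 - 52) + 137*(28*2) = -72/(-10) + 137*56 = -72*(-⅒) + 7672 = 36/5 + 7672 = 38396/5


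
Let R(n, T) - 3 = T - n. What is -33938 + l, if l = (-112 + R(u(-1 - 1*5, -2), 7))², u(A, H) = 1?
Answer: -23329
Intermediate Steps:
R(n, T) = 3 + T - n (R(n, T) = 3 + (T - n) = 3 + T - n)
l = 10609 (l = (-112 + (3 + 7 - 1*1))² = (-112 + (3 + 7 - 1))² = (-112 + 9)² = (-103)² = 10609)
-33938 + l = -33938 + 10609 = -23329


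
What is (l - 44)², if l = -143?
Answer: 34969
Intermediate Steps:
(l - 44)² = (-143 - 44)² = (-187)² = 34969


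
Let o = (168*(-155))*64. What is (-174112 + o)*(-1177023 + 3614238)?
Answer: -4486113408480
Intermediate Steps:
o = -1666560 (o = -26040*64 = -1666560)
(-174112 + o)*(-1177023 + 3614238) = (-174112 - 1666560)*(-1177023 + 3614238) = -1840672*2437215 = -4486113408480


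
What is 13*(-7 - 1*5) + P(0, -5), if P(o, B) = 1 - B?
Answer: -150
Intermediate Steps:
13*(-7 - 1*5) + P(0, -5) = 13*(-7 - 1*5) + (1 - 1*(-5)) = 13*(-7 - 5) + (1 + 5) = 13*(-12) + 6 = -156 + 6 = -150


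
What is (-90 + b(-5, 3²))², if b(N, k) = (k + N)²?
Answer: 5476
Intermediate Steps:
b(N, k) = (N + k)²
(-90 + b(-5, 3²))² = (-90 + (-5 + 3²)²)² = (-90 + (-5 + 9)²)² = (-90 + 4²)² = (-90 + 16)² = (-74)² = 5476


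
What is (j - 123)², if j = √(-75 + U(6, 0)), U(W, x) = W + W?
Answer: 15066 - 738*I*√7 ≈ 15066.0 - 1952.6*I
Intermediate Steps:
U(W, x) = 2*W
j = 3*I*√7 (j = √(-75 + 2*6) = √(-75 + 12) = √(-63) = 3*I*√7 ≈ 7.9373*I)
(j - 123)² = (3*I*√7 - 123)² = (-123 + 3*I*√7)²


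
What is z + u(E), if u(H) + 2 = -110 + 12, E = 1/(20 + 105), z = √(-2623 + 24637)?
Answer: -100 + 3*√2446 ≈ 48.371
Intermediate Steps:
z = 3*√2446 (z = √22014 = 3*√2446 ≈ 148.37)
E = 1/125 ≈ 0.0080000
u(H) = -100 (u(H) = -2 + (-110 + 12) = -2 - 98 = -100)
z + u(E) = 3*√2446 - 100 = -100 + 3*√2446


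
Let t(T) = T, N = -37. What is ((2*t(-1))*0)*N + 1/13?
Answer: 1/13 ≈ 0.076923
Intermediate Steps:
((2*t(-1))*0)*N + 1/13 = ((2*(-1))*0)*(-37) + 1/13 = -2*0*(-37) + 1/13 = 0*(-37) + 1/13 = 0 + 1/13 = 1/13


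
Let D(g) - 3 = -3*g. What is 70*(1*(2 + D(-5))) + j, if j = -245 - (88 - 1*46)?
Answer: 1113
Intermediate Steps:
j = -287 (j = -245 - (88 - 46) = -245 - 1*42 = -245 - 42 = -287)
D(g) = 3 - 3*g
70*(1*(2 + D(-5))) + j = 70*(1*(2 + (3 - 3*(-5)))) - 287 = 70*(1*(2 + (3 + 15))) - 287 = 70*(1*(2 + 18)) - 287 = 70*(1*20) - 287 = 70*20 - 287 = 1400 - 287 = 1113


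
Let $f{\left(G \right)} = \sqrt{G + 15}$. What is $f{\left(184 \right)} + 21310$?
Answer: $21310 + \sqrt{199} \approx 21324.0$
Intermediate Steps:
$f{\left(G \right)} = \sqrt{15 + G}$
$f{\left(184 \right)} + 21310 = \sqrt{15 + 184} + 21310 = \sqrt{199} + 21310 = 21310 + \sqrt{199}$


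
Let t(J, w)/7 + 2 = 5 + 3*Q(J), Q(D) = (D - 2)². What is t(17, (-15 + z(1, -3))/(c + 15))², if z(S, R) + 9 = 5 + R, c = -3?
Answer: 22524516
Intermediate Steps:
Q(D) = (-2 + D)²
z(S, R) = -4 + R (z(S, R) = -9 + (5 + R) = -4 + R)
t(J, w) = 21 + 21*(-2 + J)² (t(J, w) = -14 + 7*(5 + 3*(-2 + J)²) = -14 + (35 + 21*(-2 + J)²) = 21 + 21*(-2 + J)²)
t(17, (-15 + z(1, -3))/(c + 15))² = (21 + 21*(-2 + 17)²)² = (21 + 21*15²)² = (21 + 21*225)² = (21 + 4725)² = 4746² = 22524516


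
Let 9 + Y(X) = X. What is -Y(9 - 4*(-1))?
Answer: -4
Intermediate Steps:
Y(X) = -9 + X
-Y(9 - 4*(-1)) = -(-9 + (9 - 4*(-1))) = -(-9 + (9 + 4)) = -(-9 + 13) = -1*4 = -4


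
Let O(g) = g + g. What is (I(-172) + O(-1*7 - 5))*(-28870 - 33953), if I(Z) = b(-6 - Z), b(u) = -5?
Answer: 1821867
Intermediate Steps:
I(Z) = -5
O(g) = 2*g
(I(-172) + O(-1*7 - 5))*(-28870 - 33953) = (-5 + 2*(-1*7 - 5))*(-28870 - 33953) = (-5 + 2*(-7 - 5))*(-62823) = (-5 + 2*(-12))*(-62823) = (-5 - 24)*(-62823) = -29*(-62823) = 1821867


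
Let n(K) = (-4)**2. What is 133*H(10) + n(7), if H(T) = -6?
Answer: -782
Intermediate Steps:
n(K) = 16
133*H(10) + n(7) = 133*(-6) + 16 = -798 + 16 = -782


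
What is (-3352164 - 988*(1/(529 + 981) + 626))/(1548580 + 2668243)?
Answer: -2997842754/3183701365 ≈ -0.94162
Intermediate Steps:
(-3352164 - 988*(1/(529 + 981) + 626))/(1548580 + 2668243) = (-3352164 - 988*(1/1510 + 626))/4216823 = (-3352164 - 988*(1/1510 + 626))*(1/4216823) = (-3352164 - 988*945261/1510)*(1/4216823) = (-3352164 - 466958934/755)*(1/4216823) = -2997842754/755*1/4216823 = -2997842754/3183701365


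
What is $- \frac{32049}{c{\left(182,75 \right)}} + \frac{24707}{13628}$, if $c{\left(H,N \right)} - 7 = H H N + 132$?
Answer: $\frac{60946270601}{33857934692} \approx 1.8001$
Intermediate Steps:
$c{\left(H,N \right)} = 139 + N H^{2}$ ($c{\left(H,N \right)} = 7 + \left(H H N + 132\right) = 7 + \left(H^{2} N + 132\right) = 7 + \left(N H^{2} + 132\right) = 7 + \left(132 + N H^{2}\right) = 139 + N H^{2}$)
$- \frac{32049}{c{\left(182,75 \right)}} + \frac{24707}{13628} = - \frac{32049}{139 + 75 \cdot 182^{2}} + \frac{24707}{13628} = - \frac{32049}{139 + 75 \cdot 33124} + 24707 \cdot \frac{1}{13628} = - \frac{32049}{139 + 2484300} + \frac{24707}{13628} = - \frac{32049}{2484439} + \frac{24707}{13628} = \frac{60946270601}{33857934692}$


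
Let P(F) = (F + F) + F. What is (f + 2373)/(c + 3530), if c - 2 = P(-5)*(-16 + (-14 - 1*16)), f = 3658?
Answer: 6031/4222 ≈ 1.4285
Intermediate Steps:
P(F) = 3*F (P(F) = 2*F + F = 3*F)
c = 692 (c = 2 + (3*(-5))*(-16 + (-14 - 1*16)) = 2 - 15*(-16 + (-14 - 16)) = 2 - 15*(-16 - 30) = 2 - 15*(-46) = 2 + 690 = 692)
(f + 2373)/(c + 3530) = (3658 + 2373)/(692 + 3530) = 6031/4222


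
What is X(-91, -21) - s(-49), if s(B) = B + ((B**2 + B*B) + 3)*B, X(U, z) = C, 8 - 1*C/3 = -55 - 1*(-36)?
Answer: 235575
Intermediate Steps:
C = 81 (C = 24 - 3*(-55 - 1*(-36)) = 24 - 3*(-55 + 36) = 24 - 3*(-19) = 24 + 57 = 81)
X(U, z) = 81
s(B) = B + B*(3 + 2*B**2) (s(B) = B + ((B**2 + B**2) + 3)*B = B + (2*B**2 + 3)*B = B + (3 + 2*B**2)*B = B + B*(3 + 2*B**2))
X(-91, -21) - s(-49) = 81 - 2*(-49)*(2 + (-49)**2) = 81 - 2*(-49)*(2 + 2401) = 81 - 2*(-49)*2403 = 81 - 1*(-235494) = 81 + 235494 = 235575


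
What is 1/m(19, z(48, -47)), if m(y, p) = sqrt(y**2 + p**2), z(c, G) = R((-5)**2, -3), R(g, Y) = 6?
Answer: sqrt(397)/397 ≈ 0.050189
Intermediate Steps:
z(c, G) = 6
m(y, p) = sqrt(p**2 + y**2)
1/m(19, z(48, -47)) = 1/(sqrt(6**2 + 19**2)) = 1/(sqrt(36 + 361)) = 1/(sqrt(397)) = sqrt(397)/397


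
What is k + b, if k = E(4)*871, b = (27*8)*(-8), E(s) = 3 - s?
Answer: -2599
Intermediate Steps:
b = -1728 (b = 216*(-8) = -1728)
k = -871 (k = (3 - 1*4)*871 = (3 - 4)*871 = -1*871 = -871)
k + b = -871 - 1728 = -2599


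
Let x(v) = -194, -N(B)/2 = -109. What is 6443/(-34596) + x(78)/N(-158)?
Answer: -4058099/3770964 ≈ -1.0761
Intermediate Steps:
N(B) = 218 (N(B) = -2*(-109) = 218)
6443/(-34596) + x(78)/N(-158) = 6443/(-34596) - 194/218 = 6443*(-1/34596) - 194*1/218 = -6443/34596 - 97/109 = -4058099/3770964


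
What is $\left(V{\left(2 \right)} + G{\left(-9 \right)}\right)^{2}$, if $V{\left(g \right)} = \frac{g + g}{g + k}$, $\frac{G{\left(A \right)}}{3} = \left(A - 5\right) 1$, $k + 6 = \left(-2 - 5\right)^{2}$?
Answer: $\frac{3556996}{2025} \approx 1756.5$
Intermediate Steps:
$k = 43$ ($k = -6 + \left(-2 - 5\right)^{2} = -6 + \left(-7\right)^{2} = -6 + 49 = 43$)
$G{\left(A \right)} = -15 + 3 A$ ($G{\left(A \right)} = 3 \left(A - 5\right) 1 = 3 \left(-5 + A\right) 1 = 3 \left(-5 + A\right) = -15 + 3 A$)
$V{\left(g \right)} = \frac{2 g}{43 + g}$ ($V{\left(g \right)} = \frac{g + g}{g + 43} = \frac{2 g}{43 + g}$)
$\left(V{\left(2 \right)} + G{\left(-9 \right)}\right)^{2} = \left(2 \cdot 2 \frac{1}{43 + 2} + \left(-15 + 3 \left(-9\right)\right)\right)^{2} = \left(2 \cdot 2 \cdot \frac{1}{45} - 42\right)^{2} = \left(\frac{4}{45} - 42\right)^{2} = \left(- \frac{1886}{45}\right)^{2} = \frac{3556996}{2025}$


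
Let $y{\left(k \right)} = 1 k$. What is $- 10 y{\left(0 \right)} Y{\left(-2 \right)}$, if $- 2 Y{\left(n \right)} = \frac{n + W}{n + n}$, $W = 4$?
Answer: $0$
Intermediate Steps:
$y{\left(k \right)} = k$
$Y{\left(n \right)} = - \frac{4 + n}{4 n}$ ($Y{\left(n \right)} = - \frac{\left(n + 4\right) \frac{1}{n + n}}{2} = - \frac{\left(4 + n\right) \frac{1}{2 n}}{2} = - \frac{\frac{1}{2} \frac{1}{n} \left(4 + n\right)}{2} = - \frac{4 + n}{4 n}$)
$- 10 y{\left(0 \right)} Y{\left(-2 \right)} = \left(-10\right) 0 \frac{-4 - -2}{4 \left(-2\right)} = 0 \cdot \frac{1}{4} \left(- \frac{1}{2}\right) \left(-4 + 2\right) = 0 \cdot \frac{1}{4} \left(- \frac{1}{2}\right) \left(-2\right) = 0 \cdot \frac{1}{4} = 0$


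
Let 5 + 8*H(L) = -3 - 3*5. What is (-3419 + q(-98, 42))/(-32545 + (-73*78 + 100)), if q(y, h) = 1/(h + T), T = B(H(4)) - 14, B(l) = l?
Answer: 687211/7665939 ≈ 0.089645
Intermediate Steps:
H(L) = -23/8 (H(L) = -5/8 + (-3 - 3*5)/8 = -5/8 + (-3 - 15)/8 = -5/8 + (⅛)*(-18) = -5/8 - 9/4 = -23/8)
T = -135/8 (T = -23/8 - 14 = -135/8 ≈ -16.875)
q(y, h) = 1/(-135/8 + h) (q(y, h) = 1/(h - 135/8) = 1/(-135/8 + h))
(-3419 + q(-98, 42))/(-32545 + (-73*78 + 100)) = (-3419 + 8/(-135 + 8*42))/(-32545 + (-73*78 + 100)) = (-3419 + 8/(-135 + 336))/(-32545 + (-5694 + 100)) = (-3419 + 8/201)/(-32545 - 5594) = (-3419 + 8*(1/201))/(-38139) = (-3419 + 8/201)*(-1/38139) = -687211/201*(-1/38139) = 687211/7665939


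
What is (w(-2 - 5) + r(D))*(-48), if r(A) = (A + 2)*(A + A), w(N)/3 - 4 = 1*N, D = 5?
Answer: -2928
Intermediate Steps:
w(N) = 12 + 3*N (w(N) = 12 + 3*(1*N) = 12 + 3*N)
r(A) = 2*A*(2 + A) (r(A) = (2 + A)*(2*A) = 2*A*(2 + A))
(w(-2 - 5) + r(D))*(-48) = ((12 + 3*(-2 - 5)) + 2*5*(2 + 5))*(-48) = ((12 + 3*(-7)) + 2*5*7)*(-48) = ((12 - 21) + 70)*(-48) = (-9 + 70)*(-48) = 61*(-48) = -2928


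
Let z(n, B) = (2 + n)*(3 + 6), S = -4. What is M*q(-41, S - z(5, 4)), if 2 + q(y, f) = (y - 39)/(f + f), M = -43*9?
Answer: 36378/67 ≈ 542.96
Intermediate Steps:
z(n, B) = 18 + 9*n (z(n, B) = (2 + n)*9 = 18 + 9*n)
M = -387
q(y, f) = -2 + (-39 + y)/(2*f) (q(y, f) = -2 + (y - 39)/(f + f) = -2 + (-39 + y)/((2*f)) = -2 + (-39 + y)*(1/(2*f)) = -2 + (-39 + y)/(2*f))
M*q(-41, S - z(5, 4)) = -387*(-39 - 41 - 4*(-4 - (18 + 9*5)))/(2*(-4 - (18 + 9*5))) = -387*(-39 - 41 - 4*(-4 - (18 + 45)))/(2*(-4 - (18 + 45))) = -387*(-39 - 41 - 4*(-4 - 1*63))/(2*(-4 - 1*63)) = -387*(-39 - 41 - 4*(-4 - 63))/(2*(-4 - 63)) = -387*(-39 - 41 - 4*(-67))/(2*(-67)) = -387*(-1)*(-39 - 41 + 268)/(2*67) = -387*(-1)*188/(2*67) = -387*(-94/67) = 36378/67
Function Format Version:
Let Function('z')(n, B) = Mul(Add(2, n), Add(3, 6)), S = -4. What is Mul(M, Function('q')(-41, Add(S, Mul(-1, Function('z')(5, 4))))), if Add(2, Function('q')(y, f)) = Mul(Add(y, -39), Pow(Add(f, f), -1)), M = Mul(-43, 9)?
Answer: Rational(36378, 67) ≈ 542.96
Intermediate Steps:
Function('z')(n, B) = Add(18, Mul(9, n)) (Function('z')(n, B) = Mul(Add(2, n), 9) = Add(18, Mul(9, n)))
M = -387
Function('q')(y, f) = Add(-2, Mul(Rational(1, 2), Pow(f, -1), Add(-39, y))) (Function('q')(y, f) = Add(-2, Mul(Add(y, -39), Pow(Add(f, f), -1))) = Add(-2, Mul(Add(-39, y), Pow(Mul(2, f), -1))) = Add(-2, Mul(Add(-39, y), Mul(Rational(1, 2), Pow(f, -1)))) = Add(-2, Mul(Rational(1, 2), Pow(f, -1), Add(-39, y))))
Mul(M, Function('q')(-41, Add(S, Mul(-1, Function('z')(5, 4))))) = Mul(-387, Mul(Rational(1, 2), Pow(Add(-4, Mul(-1, Add(18, Mul(9, 5)))), -1), Add(-39, -41, Mul(-4, Add(-4, Mul(-1, Add(18, Mul(9, 5)))))))) = Mul(-387, Mul(Rational(1, 2), Pow(Add(-4, Mul(-1, Add(18, 45))), -1), Add(-39, -41, Mul(-4, Add(-4, Mul(-1, Add(18, 45))))))) = Mul(-387, Mul(Rational(1, 2), Pow(Add(-4, Mul(-1, 63)), -1), Add(-39, -41, Mul(-4, Add(-4, Mul(-1, 63)))))) = Mul(-387, Mul(Rational(1, 2), Pow(Add(-4, -63), -1), Add(-39, -41, Mul(-4, Add(-4, -63))))) = Mul(-387, Mul(Rational(1, 2), Pow(-67, -1), Add(-39, -41, Mul(-4, -67)))) = Mul(-387, Mul(Rational(1, 2), Rational(-1, 67), Add(-39, -41, 268))) = Mul(-387, Mul(Rational(1, 2), Rational(-1, 67), 188)) = Mul(-387, Rational(-94, 67)) = Rational(36378, 67)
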